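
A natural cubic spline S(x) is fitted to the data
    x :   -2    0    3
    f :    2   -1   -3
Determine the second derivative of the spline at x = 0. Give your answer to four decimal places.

With σ_i denoting the second derivative at x_i, h_i = 2, 3, and Δ_i = (y_(i+1) − y_i)/h_i = -3/2, -2/3:
  2·σ_0 + 10·σ_1 + 3·σ_2 = 6(Δ_1 - Δ_0) = 5
Natural end conditions: σ_0 = σ_2 = 0.
Forward elimination and back-substitution give σ_0 = 0, σ_1 = 1/2, σ_2 = 0.

0.5000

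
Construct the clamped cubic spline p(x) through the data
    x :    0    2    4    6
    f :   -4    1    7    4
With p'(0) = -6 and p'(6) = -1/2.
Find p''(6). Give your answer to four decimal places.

3.3333

Let M_i = p''(x_i). Step sizes h_i = 2, 2, 2; slopes of the chords Δ_i = (y_(i+1) - y_i)/h_i = 5/2, 3, -3/2.
  2·M_0 + 8·M_1 + 2·M_2 = 6(Δ_1 - Δ_0) = 3
  2·M_1 + 8·M_2 + 2·M_3 = 6(Δ_2 - Δ_1) = -27
Clamped end conditions give two more equations: 2h_0·M_0 + h_0·M_1 = 6(Δ_0 - p'(0)) = 51 and h_2·M_2 + 2h_2·M_3 = 6(p'(6) - Δ_2) = 6.
Solving the tridiagonal system: M_0 = 83/6, M_1 = -13/6, M_2 = -11/3, M_3 = 10/3.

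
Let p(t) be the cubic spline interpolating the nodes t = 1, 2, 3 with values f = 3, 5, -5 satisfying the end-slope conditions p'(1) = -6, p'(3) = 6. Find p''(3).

Put M_i = p'' at the i-th knot. Here h = (1, 1) and Δ = (2, -10), so the interior equations h_(i-1)·M_(i-1) + 2(h_(i-1)+h_i)·M_i + h_i·M_(i+1) = 6(Δ_i − Δ_(i-1)) read
  1·M_0 + 4·M_1 + 1·M_2 = 6(Δ_1 - Δ_0) = -72
Clamped end conditions give two more equations: 2h_0·M_0 + h_0·M_1 = 6(Δ_0 - p'(1)) = 48 and h_1·M_1 + 2h_1·M_2 = 6(p'(3) - Δ_1) = 96.
Solving the tridiagonal system: M_0 = 48, M_1 = -48, M_2 = 72.

72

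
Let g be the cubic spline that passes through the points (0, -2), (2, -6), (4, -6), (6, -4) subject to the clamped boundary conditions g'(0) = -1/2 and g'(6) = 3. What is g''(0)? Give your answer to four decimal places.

Put m_i = g'' at the i-th knot. Here h = (2, 2, 2) and Δ = (-2, 0, 1), so the interior equations h_(i-1)·m_(i-1) + 2(h_(i-1)+h_i)·m_i + h_i·m_(i+1) = 6(Δ_i − Δ_(i-1)) read
  2·m_0 + 8·m_1 + 2·m_2 = 6(Δ_1 - Δ_0) = 12
  2·m_1 + 8·m_2 + 2·m_3 = 6(Δ_2 - Δ_1) = 6
Clamped end conditions give two more equations: 2h_0·m_0 + h_0·m_1 = 6(Δ_0 - g'(0)) = -9 and h_2·m_2 + 2h_2·m_3 = 6(g'(6) - Δ_2) = 12.
Solving the tridiagonal system: m_0 = -53/15, m_1 = 77/30, m_2 = -11/15, m_3 = 101/30.

-3.5333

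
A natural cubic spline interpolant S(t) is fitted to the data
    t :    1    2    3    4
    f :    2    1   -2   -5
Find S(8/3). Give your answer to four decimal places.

With m_i denoting the second derivative at x_i, h_i = 1, 1, 1, and Δ_i = (y_(i+1) − y_i)/h_i = -1, -3, -3:
  1·m_0 + 4·m_1 + 1·m_2 = 6(Δ_1 - Δ_0) = -12
  1·m_1 + 4·m_2 + 1·m_3 = 6(Δ_2 - Δ_1) = 0
Natural end conditions: m_0 = m_3 = 0.
Hence m_0 = 0, m_1 = -16/5, m_2 = 4/5, m_3 = 0.
On [2, 3], S(t) = 1 - 31/15·(t - 2) - 8/5·(t - 2)² + 2/3·(t - 2)³.
With (t - 2) = 2/3: S(8/3) = -361/405.

-0.8914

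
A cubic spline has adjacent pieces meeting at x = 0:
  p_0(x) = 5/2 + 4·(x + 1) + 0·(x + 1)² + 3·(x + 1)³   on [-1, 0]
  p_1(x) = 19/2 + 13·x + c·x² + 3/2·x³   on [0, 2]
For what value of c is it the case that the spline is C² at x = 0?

p_0''(x) = 0 + 18·(x + 1), so p_0''(0) = 18. On the right, p_1''(0) = 2c, so c = 9.

9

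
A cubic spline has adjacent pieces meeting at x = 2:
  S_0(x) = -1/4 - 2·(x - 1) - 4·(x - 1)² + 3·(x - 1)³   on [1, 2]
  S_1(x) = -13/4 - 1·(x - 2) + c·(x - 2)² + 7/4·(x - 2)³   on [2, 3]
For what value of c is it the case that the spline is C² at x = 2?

5

S_0''(x) = -8 + 18·(x - 1), so S_0''(2) = 10. On the right, S_1''(2) = 2c, so c = 5.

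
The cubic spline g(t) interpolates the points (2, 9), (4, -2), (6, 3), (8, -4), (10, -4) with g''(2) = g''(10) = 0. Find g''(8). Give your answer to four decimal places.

4.5268

With M_i denoting the second derivative at x_i, h_i = 2, 2, 2, 2, and Δ_i = (y_(i+1) − y_i)/h_i = -11/2, 5/2, -7/2, 0:
  2·M_0 + 8·M_1 + 2·M_2 = 6(Δ_1 - Δ_0) = 48
  2·M_1 + 8·M_2 + 2·M_3 = 6(Δ_2 - Δ_1) = -36
  2·M_2 + 8·M_3 + 2·M_4 = 6(Δ_3 - Δ_2) = 21
Natural end conditions: M_0 = M_4 = 0.
Hence M_0 = 0, M_1 = 885/112, M_2 = -213/28, M_3 = 507/112, M_4 = 0.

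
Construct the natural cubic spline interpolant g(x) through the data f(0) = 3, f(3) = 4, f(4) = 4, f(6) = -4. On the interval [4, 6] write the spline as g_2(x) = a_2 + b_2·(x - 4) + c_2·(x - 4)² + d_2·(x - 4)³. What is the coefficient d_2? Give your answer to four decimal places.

0.3369

Let M_i = g''(x_i). Step sizes h_i = 3, 1, 2; slopes of the chords Δ_i = (y_(i+1) - y_i)/h_i = 1/3, 0, -4.
  3·M_0 + 8·M_1 + 1·M_2 = 6(Δ_1 - Δ_0) = -2
  1·M_1 + 6·M_2 + 2·M_3 = 6(Δ_2 - Δ_1) = -24
Natural end conditions: M_0 = M_3 = 0.
Solving the tridiagonal system: M_0 = 0, M_1 = 12/47, M_2 = -190/47, M_3 = 0.
On [4, 6], with g_2(x) = a_2 + b_2·(x - 4) + c_2·(x - 4)² + d_2·(x - 4)³: c_2 = M_2/2 = -95/47, d_2 = (M_3 - M_2)/(6h_2) = 95/282, b_2 = Δ_2 - h_2(2M_2 + M_3)/6 = -184/141.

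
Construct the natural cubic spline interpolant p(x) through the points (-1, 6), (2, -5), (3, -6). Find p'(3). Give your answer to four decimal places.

With M_i denoting the second derivative at x_i, h_i = 3, 1, and Δ_i = (y_(i+1) − y_i)/h_i = -11/3, -1:
  3·M_0 + 8·M_1 + 1·M_2 = 6(Δ_1 - Δ_0) = 16
Natural end conditions: M_0 = M_2 = 0.
Forward elimination and back-substitution give M_0 = 0, M_1 = 2, M_2 = 0.
On [2, 3], p'(x) = b_1 + 2c_1·(x - 2) + 3d_1·(x - 2)² with b_1 = Δ_1 - h_1(2M_1 + M_2)/6 = -5/3, c_1 = M_1/2 = 1, d_1 = (M_2 - M_1)/(6h_1) = -1/3. So p'(3) = -2/3.

-0.6667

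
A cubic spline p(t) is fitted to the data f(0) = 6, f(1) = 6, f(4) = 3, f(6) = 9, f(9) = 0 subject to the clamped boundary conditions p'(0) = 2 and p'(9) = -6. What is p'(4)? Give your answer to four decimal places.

1.9153

Let m_i = p''(x_i). Step sizes h_i = 1, 3, 2, 3; slopes of the chords Δ_i = (y_(i+1) - y_i)/h_i = 0, -1, 3, -3.
  1·m_0 + 8·m_1 + 3·m_2 = 6(Δ_1 - Δ_0) = -6
  3·m_1 + 10·m_2 + 2·m_3 = 6(Δ_2 - Δ_1) = 24
  2·m_2 + 10·m_3 + 3·m_4 = 6(Δ_3 - Δ_2) = -36
Clamped end conditions give two more equations: 2h_0·m_0 + h_0·m_1 = 6(Δ_0 - p'(0)) = -12 and h_3·m_3 + 2h_3·m_4 = 6(p'(9) - Δ_3) = -18.
Solving: m_0 = -311/59, m_1 = -86/59, m_2 = 215/59, m_3 = -238/59, m_4 = -58/59.
On [4, 6], p'(t) = b_2 + 2c_2·(t - 4) + 3d_2·(t - 4)² with b_2 = Δ_2 - h_2(2m_2 + m_3)/6 = 113/59, c_2 = m_2/2 = 215/118, d_2 = (m_3 - m_2)/(6h_2) = -151/236. So p'(4) = 113/59.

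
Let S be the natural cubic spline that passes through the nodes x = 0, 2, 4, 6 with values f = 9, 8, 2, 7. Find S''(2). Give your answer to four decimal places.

Let m_i = S''(x_i). Step sizes h_i = 2, 2, 2; slopes of the chords Δ_i = (y_(i+1) - y_i)/h_i = -1/2, -3, 5/2.
  2·m_0 + 8·m_1 + 2·m_2 = 6(Δ_1 - Δ_0) = -15
  2·m_1 + 8·m_2 + 2·m_3 = 6(Δ_2 - Δ_1) = 33
Natural end conditions: m_0 = m_3 = 0.
Solving: m_0 = 0, m_1 = -31/10, m_2 = 49/10, m_3 = 0.

-3.1000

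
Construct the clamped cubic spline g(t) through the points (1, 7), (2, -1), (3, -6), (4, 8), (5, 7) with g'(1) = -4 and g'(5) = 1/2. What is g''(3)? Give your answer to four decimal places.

Write m_i for g''(x_i). With h_i = 1, 1, 1, 1 and divided differences Δ_i = -8, -5, 14, -1, the continuity of g' gives the tridiagonal system
  1·m_0 + 4·m_1 + 1·m_2 = 6(Δ_1 - Δ_0) = 18
  1·m_1 + 4·m_2 + 1·m_3 = 6(Δ_2 - Δ_1) = 114
  1·m_2 + 4·m_3 + 1·m_4 = 6(Δ_3 - Δ_2) = -90
Clamped end conditions give two more equations: 2h_0·m_0 + h_0·m_1 = 6(Δ_0 - g'(1)) = -24 and h_3·m_3 + 2h_3·m_4 = 6(g'(5) - Δ_3) = 9.
Solving: m_0 = -603/56, m_1 = -69/28, m_2 = 309/8, m_3 = -1065/28, m_4 = 1317/56.

38.6250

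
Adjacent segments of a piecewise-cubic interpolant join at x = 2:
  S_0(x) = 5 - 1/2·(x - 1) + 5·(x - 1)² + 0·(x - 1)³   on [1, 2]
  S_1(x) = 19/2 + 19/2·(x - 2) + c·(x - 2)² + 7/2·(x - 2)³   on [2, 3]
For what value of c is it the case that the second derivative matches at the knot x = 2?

S_0''(x) = 10 + 0·(x - 1), so S_0''(2) = 10. On the right, S_1''(2) = 2c, so c = 5.

5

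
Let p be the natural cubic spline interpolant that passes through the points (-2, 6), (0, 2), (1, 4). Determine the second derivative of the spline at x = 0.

4

With M_i denoting the second derivative at x_i, h_i = 2, 1, and Δ_i = (y_(i+1) − y_i)/h_i = -2, 2:
  2·M_0 + 6·M_1 + 1·M_2 = 6(Δ_1 - Δ_0) = 24
Natural end conditions: M_0 = M_2 = 0.
Forward elimination and back-substitution give M_0 = 0, M_1 = 4, M_2 = 0.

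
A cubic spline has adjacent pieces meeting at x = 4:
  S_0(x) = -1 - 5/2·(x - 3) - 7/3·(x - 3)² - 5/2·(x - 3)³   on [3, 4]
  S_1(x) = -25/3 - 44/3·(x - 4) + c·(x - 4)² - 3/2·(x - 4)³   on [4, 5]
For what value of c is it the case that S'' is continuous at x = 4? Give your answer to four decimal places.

S_0''(x) = -14/3 - 15·(x - 3), so S_0''(4) = -59/3. On the right, S_1''(4) = 2c, so c = -59/6.

-9.8333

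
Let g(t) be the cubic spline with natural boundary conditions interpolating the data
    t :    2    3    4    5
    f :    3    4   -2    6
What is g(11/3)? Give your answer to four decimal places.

Put m_i = g'' at the i-th knot. Here h = (1, 1, 1) and Δ = (1, -6, 8), so the interior equations h_(i-1)·m_(i-1) + 2(h_(i-1)+h_i)·m_i + h_i·m_(i+1) = 6(Δ_i − Δ_(i-1)) read
  1·m_0 + 4·m_1 + 1·m_2 = 6(Δ_1 - Δ_0) = -42
  1·m_1 + 4·m_2 + 1·m_3 = 6(Δ_2 - Δ_1) = 84
Natural end conditions: m_0 = m_3 = 0.
Hence m_0 = 0, m_1 = -84/5, m_2 = 126/5, m_3 = 0.
On [3, 4], g(t) = 4 - 23/5·(t - 3) - 42/5·(t - 3)² + 7·(t - 3)³.
With (t - 3) = 2/3: g(11/3) = -98/135.

-0.7259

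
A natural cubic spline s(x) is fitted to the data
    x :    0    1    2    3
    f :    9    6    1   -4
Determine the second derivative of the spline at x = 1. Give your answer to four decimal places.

-3.2000

With σ_i denoting the second derivative at x_i, h_i = 1, 1, 1, and Δ_i = (y_(i+1) − y_i)/h_i = -3, -5, -5:
  1·σ_0 + 4·σ_1 + 1·σ_2 = 6(Δ_1 - Δ_0) = -12
  1·σ_1 + 4·σ_2 + 1·σ_3 = 6(Δ_2 - Δ_1) = 0
Natural end conditions: σ_0 = σ_3 = 0.
Hence σ_0 = 0, σ_1 = -16/5, σ_2 = 4/5, σ_3 = 0.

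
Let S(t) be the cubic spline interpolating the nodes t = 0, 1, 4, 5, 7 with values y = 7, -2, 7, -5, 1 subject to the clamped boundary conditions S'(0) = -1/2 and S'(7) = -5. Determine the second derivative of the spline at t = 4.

-23

Write M_i for S''(x_i). With h_i = 1, 3, 1, 2 and divided differences Δ_i = -9, 3, -12, 3, the continuity of S' gives the tridiagonal system
  1·M_0 + 8·M_1 + 3·M_2 = 6(Δ_1 - Δ_0) = 72
  3·M_1 + 8·M_2 + 1·M_3 = 6(Δ_2 - Δ_1) = -90
  1·M_2 + 6·M_3 + 2·M_4 = 6(Δ_3 - Δ_2) = 90
Clamped end conditions give two more equations: 2h_0·M_0 + h_0·M_1 = 6(Δ_0 - S'(0)) = -51 and h_3·M_3 + 2h_3·M_4 = 6(S'(7) - Δ_3) = -48.
Solving: M_0 = -183/5, M_1 = 111/5, M_2 = -23, M_3 = 137/5, M_4 = -257/10.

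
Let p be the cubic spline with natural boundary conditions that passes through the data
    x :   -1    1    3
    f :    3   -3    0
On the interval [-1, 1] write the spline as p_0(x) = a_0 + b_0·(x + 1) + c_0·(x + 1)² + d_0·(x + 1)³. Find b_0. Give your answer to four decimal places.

Let M_i = p''(x_i). Step sizes h_i = 2, 2; slopes of the chords Δ_i = (y_(i+1) - y_i)/h_i = -3, 3/2.
  2·M_0 + 8·M_1 + 2·M_2 = 6(Δ_1 - Δ_0) = 27
Natural end conditions: M_0 = M_2 = 0.
Forward elimination and back-substitution give M_0 = 0, M_1 = 27/8, M_2 = 0.
On [-1, 1], with p_0(x) = a_0 + b_0·(x + 1) + c_0·(x + 1)² + d_0·(x + 1)³: c_0 = M_0/2 = 0, d_0 = (M_1 - M_0)/(6h_0) = 9/32, b_0 = Δ_0 - h_0(2M_0 + M_1)/6 = -33/8.

-4.1250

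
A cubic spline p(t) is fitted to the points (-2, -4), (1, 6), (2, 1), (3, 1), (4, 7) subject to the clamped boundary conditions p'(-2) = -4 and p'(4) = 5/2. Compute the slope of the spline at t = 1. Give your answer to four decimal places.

Let σ_i = p''(x_i). Step sizes h_i = 3, 1, 1, 1; slopes of the chords Δ_i = (y_(i+1) - y_i)/h_i = 10/3, -5, 0, 6.
  3·σ_0 + 8·σ_1 + 1·σ_2 = 6(Δ_1 - Δ_0) = -50
  1·σ_1 + 4·σ_2 + 1·σ_3 = 6(Δ_2 - Δ_1) = 30
  1·σ_2 + 4·σ_3 + 1·σ_4 = 6(Δ_3 - Δ_2) = 36
Clamped end conditions give two more equations: 2h_0·σ_0 + h_0·σ_1 = 6(Δ_0 - p'(-2)) = 44 and h_3·σ_3 + 2h_3·σ_4 = 6(p'(4) - Δ_3) = -21.
Solving the tridiagonal system: σ_0 = 485/36, σ_1 = -221/18, σ_2 = 281/36, σ_3 = 199/18, σ_4 = -577/36.
On [1, 2], p'(t) = b_1 + 2c_1·(t - 1) + 3d_1·(t - 1)² with b_1 = Δ_1 - h_1(2σ_1 + σ_2)/6 = -53/24, c_1 = σ_1/2 = -221/36, d_1 = (σ_2 - σ_1)/(6h_1) = 241/72. So p'(1) = -53/24.

-2.2083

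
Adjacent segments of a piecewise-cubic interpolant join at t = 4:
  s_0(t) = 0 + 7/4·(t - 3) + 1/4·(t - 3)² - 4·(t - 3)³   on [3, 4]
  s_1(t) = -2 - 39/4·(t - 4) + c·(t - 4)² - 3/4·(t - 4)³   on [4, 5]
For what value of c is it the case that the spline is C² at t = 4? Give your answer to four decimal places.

-11.7500

s_0''(t) = 1/2 - 24·(t - 3), so s_0''(4) = -47/2. On the right, s_1''(4) = 2c, so c = -47/4.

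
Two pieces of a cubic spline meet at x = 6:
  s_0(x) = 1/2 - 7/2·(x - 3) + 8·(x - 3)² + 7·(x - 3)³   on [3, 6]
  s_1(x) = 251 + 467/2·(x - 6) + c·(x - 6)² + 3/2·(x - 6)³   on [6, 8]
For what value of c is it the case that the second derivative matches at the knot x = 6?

s_0''(x) = 16 + 42·(x - 3), so s_0''(6) = 142. On the right, s_1''(6) = 2c, so c = 71.

71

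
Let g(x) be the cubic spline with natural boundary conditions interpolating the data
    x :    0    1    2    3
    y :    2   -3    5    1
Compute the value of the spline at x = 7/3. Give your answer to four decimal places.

5.1728

Let m_i = g''(x_i). Step sizes h_i = 1, 1, 1; slopes of the chords Δ_i = (y_(i+1) - y_i)/h_i = -5, 8, -4.
  1·m_0 + 4·m_1 + 1·m_2 = 6(Δ_1 - Δ_0) = 78
  1·m_1 + 4·m_2 + 1·m_3 = 6(Δ_2 - Δ_1) = -72
Natural end conditions: m_0 = m_3 = 0.
Solving: m_0 = 0, m_1 = 128/5, m_2 = -122/5, m_3 = 0.
On [2, 3], g(x) = 5 + 62/15·(x - 2) - 61/5·(x - 2)² + 61/15·(x - 2)³.
With (x - 2) = 1/3: g(7/3) = 419/81.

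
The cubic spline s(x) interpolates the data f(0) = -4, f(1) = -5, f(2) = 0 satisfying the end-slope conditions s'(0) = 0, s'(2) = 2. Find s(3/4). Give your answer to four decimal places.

Write σ_i for s''(x_i). With h_i = 1, 1 and divided differences Δ_i = -1, 5, the continuity of s' gives the tridiagonal system
  1·σ_0 + 4·σ_1 + 1·σ_2 = 6(Δ_1 - Δ_0) = 36
Clamped end conditions give two more equations: 2h_0·σ_0 + h_0·σ_1 = 6(Δ_0 - s'(0)) = -6 and h_1·σ_1 + 2h_1·σ_2 = 6(s'(2) - Δ_1) = -18.
Solving the tridiagonal system: σ_0 = -11, σ_1 = 16, σ_2 = -17.
On [0, 1], s(x) = -4 + 0·x - 11/2·x² + 9/2·x³.
With x = 3/4: s(3/4) = -665/128.

-5.1953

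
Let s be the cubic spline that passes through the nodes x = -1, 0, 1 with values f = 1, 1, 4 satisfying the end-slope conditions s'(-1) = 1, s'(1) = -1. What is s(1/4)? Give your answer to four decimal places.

1.8320

With m_i denoting the second derivative at x_i, h_i = 1, 1, and Δ_i = (y_(i+1) − y_i)/h_i = 0, 3:
  1·m_0 + 4·m_1 + 1·m_2 = 6(Δ_1 - Δ_0) = 18
Clamped end conditions give two more equations: 2h_0·m_0 + h_0·m_1 = 6(Δ_0 - s'(-1)) = -6 and h_1·m_1 + 2h_1·m_2 = 6(s'(1) - Δ_1) = -24.
Forward elimination and back-substitution give m_0 = -17/2, m_1 = 11, m_2 = -35/2.
On [0, 1], s(x) = 1 + 9/4·x + 11/2·x² - 19/4·x³.
With x = 1/4: s(1/4) = 469/256.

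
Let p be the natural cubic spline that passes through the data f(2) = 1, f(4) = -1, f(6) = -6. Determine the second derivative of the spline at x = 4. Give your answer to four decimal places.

Write M_i for p''(x_i). With h_i = 2, 2 and divided differences Δ_i = -1, -5/2, the continuity of p' gives the tridiagonal system
  2·M_0 + 8·M_1 + 2·M_2 = 6(Δ_1 - Δ_0) = -9
Natural end conditions: M_0 = M_2 = 0.
Solving: M_0 = 0, M_1 = -9/8, M_2 = 0.

-1.1250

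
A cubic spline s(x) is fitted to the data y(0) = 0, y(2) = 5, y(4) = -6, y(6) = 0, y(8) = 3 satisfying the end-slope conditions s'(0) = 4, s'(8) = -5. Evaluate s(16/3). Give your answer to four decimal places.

With σ_i denoting the second derivative at x_i, h_i = 2, 2, 2, 2, and Δ_i = (y_(i+1) − y_i)/h_i = 5/2, -11/2, 3, 3/2:
  2·σ_0 + 8·σ_1 + 2·σ_2 = 6(Δ_1 - Δ_0) = -48
  2·σ_1 + 8·σ_2 + 2·σ_3 = 6(Δ_2 - Δ_1) = 51
  2·σ_2 + 8·σ_3 + 2·σ_4 = 6(Δ_3 - Δ_2) = -9
Clamped end conditions give two more equations: 2h_0·σ_0 + h_0·σ_1 = 6(Δ_0 - s'(0)) = -9 and h_3·σ_3 + 2h_3·σ_4 = 6(s'(8) - Δ_3) = -39.
Hence σ_0 = 237/112, σ_1 = -489/56, σ_2 = 141/16, σ_3 = -57/56, σ_4 = -1035/112.
On [4, 6], s(x) = -6 - 71/28·(x - 4) + 141/32·(x - 4)² - 367/448·(x - 4)³.
With (x - 4) = 4/3: s(16/3) = -1319/378.

-3.4894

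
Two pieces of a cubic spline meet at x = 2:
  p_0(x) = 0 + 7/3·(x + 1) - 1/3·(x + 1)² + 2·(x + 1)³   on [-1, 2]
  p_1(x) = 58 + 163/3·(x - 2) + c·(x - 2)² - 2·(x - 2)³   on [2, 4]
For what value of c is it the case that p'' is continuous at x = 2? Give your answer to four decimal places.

17.6667

p_0''(x) = -2/3 + 12·(x + 1), so p_0''(2) = 106/3. On the right, p_1''(2) = 2c, so c = 53/3.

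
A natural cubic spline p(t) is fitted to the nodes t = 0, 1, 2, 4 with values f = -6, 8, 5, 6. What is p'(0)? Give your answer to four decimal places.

Put σ_i = p'' at the i-th knot. Here h = (1, 1, 2) and Δ = (14, -3, 1/2), so the interior equations h_(i-1)·σ_(i-1) + 2(h_(i-1)+h_i)·σ_i + h_i·σ_(i+1) = 6(Δ_i − Δ_(i-1)) read
  1·σ_0 + 4·σ_1 + 1·σ_2 = 6(Δ_1 - Δ_0) = -102
  1·σ_1 + 6·σ_2 + 2·σ_3 = 6(Δ_2 - Δ_1) = 21
Natural end conditions: σ_0 = σ_3 = 0.
Hence σ_0 = 0, σ_1 = -633/23, σ_2 = 186/23, σ_3 = 0.
On [0, 1], p'(t) = b_0 + 2c_0·t + 3d_0·t² with b_0 = Δ_0 - h_0(2σ_0 + σ_1)/6 = 855/46, c_0 = σ_0/2 = 0, d_0 = (σ_1 - σ_0)/(6h_0) = -211/46. So p'(0) = 855/46.

18.5870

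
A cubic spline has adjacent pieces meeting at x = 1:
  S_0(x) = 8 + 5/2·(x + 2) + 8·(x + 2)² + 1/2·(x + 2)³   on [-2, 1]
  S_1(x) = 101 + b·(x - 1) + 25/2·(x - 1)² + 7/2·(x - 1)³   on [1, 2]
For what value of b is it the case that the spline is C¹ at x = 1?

S_0'(x) = 5/2 + 16·(x + 2) + 3/2·(x + 2)², so S_0'(1) = 64. On the right, S_1'(1) = b, so b = 64.

64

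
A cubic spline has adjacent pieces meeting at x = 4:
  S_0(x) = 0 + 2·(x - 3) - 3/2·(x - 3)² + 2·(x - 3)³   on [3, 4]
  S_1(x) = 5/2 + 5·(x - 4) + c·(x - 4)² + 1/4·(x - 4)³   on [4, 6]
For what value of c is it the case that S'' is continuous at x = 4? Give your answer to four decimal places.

4.5000

S_0''(x) = -3 + 12·(x - 3), so S_0''(4) = 9. On the right, S_1''(4) = 2c, so c = 9/2.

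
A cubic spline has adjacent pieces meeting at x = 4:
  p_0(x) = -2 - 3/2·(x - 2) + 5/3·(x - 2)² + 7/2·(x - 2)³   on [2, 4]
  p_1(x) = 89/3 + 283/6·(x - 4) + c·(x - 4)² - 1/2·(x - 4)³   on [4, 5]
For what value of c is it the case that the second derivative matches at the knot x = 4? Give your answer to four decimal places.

22.6667

p_0''(x) = 10/3 + 21·(x - 2), so p_0''(4) = 136/3. On the right, p_1''(4) = 2c, so c = 68/3.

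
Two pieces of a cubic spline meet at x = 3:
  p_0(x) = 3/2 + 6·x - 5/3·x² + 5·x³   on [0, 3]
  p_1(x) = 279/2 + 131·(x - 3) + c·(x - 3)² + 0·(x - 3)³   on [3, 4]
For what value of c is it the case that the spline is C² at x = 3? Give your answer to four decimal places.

43.3333

p_0''(x) = -10/3 + 30·x, so p_0''(3) = 260/3. On the right, p_1''(3) = 2c, so c = 130/3.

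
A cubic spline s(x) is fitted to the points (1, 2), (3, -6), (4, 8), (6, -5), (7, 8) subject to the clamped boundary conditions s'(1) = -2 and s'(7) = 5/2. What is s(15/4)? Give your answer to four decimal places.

Put M_i = s'' at the i-th knot. Here h = (2, 1, 2, 1) and Δ = (-4, 14, -13/2, 13), so the interior equations h_(i-1)·M_(i-1) + 2(h_(i-1)+h_i)·M_i + h_i·M_(i+1) = 6(Δ_i − Δ_(i-1)) read
  2·M_0 + 6·M_1 + 1·M_2 = 6(Δ_1 - Δ_0) = 108
  1·M_1 + 6·M_2 + 2·M_3 = 6(Δ_2 - Δ_1) = -123
  2·M_2 + 6·M_3 + 1·M_4 = 6(Δ_3 - Δ_2) = 117
Clamped end conditions give two more equations: 2h_0·M_0 + h_0·M_1 = 6(Δ_0 - s'(1)) = -12 and h_3·M_3 + 2h_3·M_4 = 6(s'(7) - Δ_3) = -63.
Solving: M_0 = -1137/62, M_1 = 951/31, M_2 = -1221/31, M_3 = 1281/31, M_4 = -1617/31.
On [3, 4], s(x) = -6 + 641/62·(x - 3) + 951/62·(x - 3)² - 362/31·(x - 3)³.
With (x - 3) = 3/4: s(15/4) = 1353/248.

5.4556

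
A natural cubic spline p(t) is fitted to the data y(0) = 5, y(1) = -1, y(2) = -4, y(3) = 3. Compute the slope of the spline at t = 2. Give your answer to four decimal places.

2.0667

Write M_i for p''(x_i). With h_i = 1, 1, 1 and divided differences Δ_i = -6, -3, 7, the continuity of p' gives the tridiagonal system
  1·M_0 + 4·M_1 + 1·M_2 = 6(Δ_1 - Δ_0) = 18
  1·M_1 + 4·M_2 + 1·M_3 = 6(Δ_2 - Δ_1) = 60
Natural end conditions: M_0 = M_3 = 0.
Solving: M_0 = 0, M_1 = 4/5, M_2 = 74/5, M_3 = 0.
On [2, 3], p'(t) = b_2 + 2c_2·(t - 2) + 3d_2·(t - 2)² with b_2 = Δ_2 - h_2(2M_2 + M_3)/6 = 31/15, c_2 = M_2/2 = 37/5, d_2 = (M_3 - M_2)/(6h_2) = -37/15. So p'(2) = 31/15.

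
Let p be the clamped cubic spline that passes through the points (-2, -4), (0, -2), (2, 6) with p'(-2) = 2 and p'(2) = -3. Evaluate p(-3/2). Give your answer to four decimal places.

Let M_i = p''(x_i). Step sizes h_i = 2, 2; slopes of the chords Δ_i = (y_(i+1) - y_i)/h_i = 1, 4.
  2·M_0 + 8·M_1 + 2·M_2 = 6(Δ_1 - Δ_0) = 18
Clamped end conditions give two more equations: 2h_0·M_0 + h_0·M_1 = 6(Δ_0 - p'(-2)) = -6 and h_1·M_1 + 2h_1·M_2 = 6(p'(2) - Δ_1) = -42.
Solving: M_0 = -5, M_1 = 7, M_2 = -14.
On [-2, 0], p(x) = -4 + 2·(x + 2) - 5/2·(x + 2)² + 1·(x + 2)³.
With (x + 2) = 1/2: p(-3/2) = -7/2.

-3.5000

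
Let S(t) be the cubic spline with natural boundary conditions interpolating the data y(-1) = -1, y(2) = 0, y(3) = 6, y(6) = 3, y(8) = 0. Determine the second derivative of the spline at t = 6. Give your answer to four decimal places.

With σ_i denoting the second derivative at x_i, h_i = 3, 1, 3, 2, and Δ_i = (y_(i+1) − y_i)/h_i = 1/3, 6, -1, -3/2:
  3·σ_0 + 8·σ_1 + 1·σ_2 = 6(Δ_1 - Δ_0) = 34
  1·σ_1 + 8·σ_2 + 3·σ_3 = 6(Δ_2 - Δ_1) = -42
  3·σ_2 + 10·σ_3 + 2·σ_4 = 6(Δ_3 - Δ_2) = -3
Natural end conditions: σ_0 = σ_4 = 0.
Solving the tridiagonal system: σ_0 = 0, σ_1 = 2825/558, σ_2 = -1814/279, σ_3 = 307/186, σ_4 = 0.

1.6505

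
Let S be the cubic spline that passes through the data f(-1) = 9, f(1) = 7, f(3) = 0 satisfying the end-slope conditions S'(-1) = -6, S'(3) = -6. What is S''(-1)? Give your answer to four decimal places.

Let m_i = S''(x_i). Step sizes h_i = 2, 2; slopes of the chords Δ_i = (y_(i+1) - y_i)/h_i = -1, -7/2.
  2·m_0 + 8·m_1 + 2·m_2 = 6(Δ_1 - Δ_0) = -15
Clamped end conditions give two more equations: 2h_0·m_0 + h_0·m_1 = 6(Δ_0 - S'(-1)) = 30 and h_1·m_1 + 2h_1·m_2 = 6(S'(3) - Δ_1) = -15.
Hence m_0 = 75/8, m_1 = -15/4, m_2 = -15/8.

9.3750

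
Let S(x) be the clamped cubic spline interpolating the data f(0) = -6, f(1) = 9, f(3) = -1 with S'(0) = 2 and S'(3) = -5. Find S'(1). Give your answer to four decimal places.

12.6667

Write M_i for S''(x_i). With h_i = 1, 2 and divided differences Δ_i = 15, -5, the continuity of S' gives the tridiagonal system
  1·M_0 + 6·M_1 + 2·M_2 = 6(Δ_1 - Δ_0) = -120
Clamped end conditions give two more equations: 2h_0·M_0 + h_0·M_1 = 6(Δ_0 - S'(0)) = 78 and h_1·M_1 + 2h_1·M_2 = 6(S'(3) - Δ_1) = 0.
Solving the tridiagonal system: M_0 = 170/3, M_1 = -106/3, M_2 = 53/3.
On [1, 3], S'(x) = b_1 + 2c_1·(x - 1) + 3d_1·(x - 1)² with b_1 = Δ_1 - h_1(2M_1 + M_2)/6 = 38/3, c_1 = M_1/2 = -53/3, d_1 = (M_2 - M_1)/(6h_1) = 53/12. So S'(1) = 38/3.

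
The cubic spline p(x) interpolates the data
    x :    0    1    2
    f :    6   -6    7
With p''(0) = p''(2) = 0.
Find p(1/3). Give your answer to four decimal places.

Let σ_i = p''(x_i). Step sizes h_i = 1, 1; slopes of the chords Δ_i = (y_(i+1) - y_i)/h_i = -12, 13.
  1·σ_0 + 4·σ_1 + 1·σ_2 = 6(Δ_1 - Δ_0) = 150
Natural end conditions: σ_0 = σ_2 = 0.
Hence σ_0 = 0, σ_1 = 75/2, σ_2 = 0.
On [0, 1], p(x) = 6 - 73/4·x + 0·x² + 25/4·x³.
With x = 1/3: p(1/3) = 4/27.

0.1481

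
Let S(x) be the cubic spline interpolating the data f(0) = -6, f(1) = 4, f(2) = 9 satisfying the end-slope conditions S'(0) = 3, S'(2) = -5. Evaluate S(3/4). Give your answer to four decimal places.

Write M_i for S''(x_i). With h_i = 1, 1 and divided differences Δ_i = 10, 5, the continuity of S' gives the tridiagonal system
  1·M_0 + 4·M_1 + 1·M_2 = 6(Δ_1 - Δ_0) = -30
Clamped end conditions give two more equations: 2h_0·M_0 + h_0·M_1 = 6(Δ_0 - S'(0)) = 42 and h_1·M_1 + 2h_1·M_2 = 6(S'(2) - Δ_1) = -60.
Forward elimination and back-substitution give M_0 = 49/2, M_1 = -7, M_2 = -53/2.
On [0, 1], S(x) = -6 + 3·x + 49/4·x² - 21/4·x³.
With x = 3/4: S(3/4) = 237/256.

0.9258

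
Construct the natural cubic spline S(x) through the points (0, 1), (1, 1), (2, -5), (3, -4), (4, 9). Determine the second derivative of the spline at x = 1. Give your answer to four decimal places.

-11.3571

With m_i denoting the second derivative at x_i, h_i = 1, 1, 1, 1, and Δ_i = (y_(i+1) − y_i)/h_i = 0, -6, 1, 13:
  1·m_0 + 4·m_1 + 1·m_2 = 6(Δ_1 - Δ_0) = -36
  1·m_1 + 4·m_2 + 1·m_3 = 6(Δ_2 - Δ_1) = 42
  1·m_2 + 4·m_3 + 1·m_4 = 6(Δ_3 - Δ_2) = 72
Natural end conditions: m_0 = m_4 = 0.
Solving the tridiagonal system: m_0 = 0, m_1 = -159/14, m_2 = 66/7, m_3 = 219/14, m_4 = 0.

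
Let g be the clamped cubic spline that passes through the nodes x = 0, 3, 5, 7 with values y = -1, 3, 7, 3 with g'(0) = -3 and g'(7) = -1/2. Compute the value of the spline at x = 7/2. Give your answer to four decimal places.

Write m_i for g''(x_i). With h_i = 3, 2, 2 and divided differences Δ_i = 4/3, 2, -2, the continuity of g' gives the tridiagonal system
  3·m_0 + 10·m_1 + 2·m_2 = 6(Δ_1 - Δ_0) = 4
  2·m_1 + 8·m_2 + 2·m_3 = 6(Δ_2 - Δ_1) = -24
Clamped end conditions give two more equations: 2h_0·m_0 + h_0·m_1 = 6(Δ_0 - g'(0)) = 26 and h_2·m_2 + 2h_2·m_3 = 6(g'(7) - Δ_2) = 9.
Hence m_0 = 487/111, m_1 = -4/37, m_2 = -299/74, m_3 = 158/37.
On [3, 5], g(x) = 3 + 253/74·(x - 3) - 2/37·(x - 3)² - 97/296·(x - 3)³.
With (x - 3) = 1/2: g(7/2) = 11023/2368.

4.6550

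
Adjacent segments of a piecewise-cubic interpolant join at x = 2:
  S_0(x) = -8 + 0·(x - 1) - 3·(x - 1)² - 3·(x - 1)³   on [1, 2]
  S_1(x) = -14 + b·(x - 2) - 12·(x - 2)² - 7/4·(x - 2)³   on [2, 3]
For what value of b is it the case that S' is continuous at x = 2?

S_0'(x) = 0 - 6·(x - 1) - 9·(x - 1)², so S_0'(2) = -15. On the right, S_1'(2) = b, so b = -15.

-15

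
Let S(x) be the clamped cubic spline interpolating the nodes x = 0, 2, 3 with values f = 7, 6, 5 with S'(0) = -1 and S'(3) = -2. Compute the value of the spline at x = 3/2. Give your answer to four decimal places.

With σ_i denoting the second derivative at x_i, h_i = 2, 1, and Δ_i = (y_(i+1) − y_i)/h_i = -1/2, -1:
  2·σ_0 + 6·σ_1 + 1·σ_2 = 6(Δ_1 - Δ_0) = -3
Clamped end conditions give two more equations: 2h_0·σ_0 + h_0·σ_1 = 6(Δ_0 - S'(0)) = 3 and h_1·σ_1 + 2h_1·σ_2 = 6(S'(3) - Δ_1) = -6.
Solving: σ_0 = 11/12, σ_1 = -1/3, σ_2 = -17/6.
On [0, 2], S(x) = 7 - 1·x + 11/24·x² - 5/48·x³.
With x = 3/2: S(3/2) = 791/128.

6.1797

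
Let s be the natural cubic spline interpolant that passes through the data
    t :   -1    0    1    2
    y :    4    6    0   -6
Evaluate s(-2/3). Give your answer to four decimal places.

5.2988

Let M_i = s''(x_i). Step sizes h_i = 1, 1, 1; slopes of the chords Δ_i = (y_(i+1) - y_i)/h_i = 2, -6, -6.
  1·M_0 + 4·M_1 + 1·M_2 = 6(Δ_1 - Δ_0) = -48
  1·M_1 + 4·M_2 + 1·M_3 = 6(Δ_2 - Δ_1) = 0
Natural end conditions: M_0 = M_3 = 0.
Solving the tridiagonal system: M_0 = 0, M_1 = -64/5, M_2 = 16/5, M_3 = 0.
On [-1, 0], s(t) = 4 + 62/15·(t + 1) + 0·(t + 1)² - 32/15·(t + 1)³.
With (t + 1) = 1/3: s(-2/3) = 2146/405.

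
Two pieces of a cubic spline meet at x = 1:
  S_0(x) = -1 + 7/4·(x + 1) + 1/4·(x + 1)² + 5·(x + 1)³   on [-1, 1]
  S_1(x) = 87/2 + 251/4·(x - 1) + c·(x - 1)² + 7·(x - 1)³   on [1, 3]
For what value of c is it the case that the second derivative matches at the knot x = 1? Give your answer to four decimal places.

S_0''(x) = 1/2 + 30·(x + 1), so S_0''(1) = 121/2. On the right, S_1''(1) = 2c, so c = 121/4.

30.2500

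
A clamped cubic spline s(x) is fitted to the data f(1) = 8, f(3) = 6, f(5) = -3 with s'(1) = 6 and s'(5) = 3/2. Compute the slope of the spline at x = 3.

-6

With σ_i denoting the second derivative at x_i, h_i = 2, 2, and Δ_i = (y_(i+1) − y_i)/h_i = -1, -9/2:
  2·σ_0 + 8·σ_1 + 2·σ_2 = 6(Δ_1 - Δ_0) = -21
Clamped end conditions give two more equations: 2h_0·σ_0 + h_0·σ_1 = 6(Δ_0 - s'(1)) = -42 and h_1·σ_1 + 2h_1·σ_2 = 6(s'(5) - Δ_1) = 36.
Forward elimination and back-substitution give σ_0 = -9, σ_1 = -3, σ_2 = 21/2.
On [3, 5], s'(x) = b_1 + 2c_1·(x - 3) + 3d_1·(x - 3)² with b_1 = Δ_1 - h_1(2σ_1 + σ_2)/6 = -6, c_1 = σ_1/2 = -3/2, d_1 = (σ_2 - σ_1)/(6h_1) = 9/8. So s'(3) = -6.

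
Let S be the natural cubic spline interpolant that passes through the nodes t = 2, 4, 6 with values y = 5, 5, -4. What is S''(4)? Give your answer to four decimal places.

With m_i denoting the second derivative at x_i, h_i = 2, 2, and Δ_i = (y_(i+1) − y_i)/h_i = 0, -9/2:
  2·m_0 + 8·m_1 + 2·m_2 = 6(Δ_1 - Δ_0) = -27
Natural end conditions: m_0 = m_2 = 0.
Forward elimination and back-substitution give m_0 = 0, m_1 = -27/8, m_2 = 0.

-3.3750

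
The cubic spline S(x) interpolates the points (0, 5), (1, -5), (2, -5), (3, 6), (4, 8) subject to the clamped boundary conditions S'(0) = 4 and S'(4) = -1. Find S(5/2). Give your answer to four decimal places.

With M_i denoting the second derivative at x_i, h_i = 1, 1, 1, 1, and Δ_i = (y_(i+1) − y_i)/h_i = -10, 0, 11, 2:
  1·M_0 + 4·M_1 + 1·M_2 = 6(Δ_1 - Δ_0) = 60
  1·M_1 + 4·M_2 + 1·M_3 = 6(Δ_2 - Δ_1) = 66
  1·M_2 + 4·M_3 + 1·M_4 = 6(Δ_3 - Δ_2) = -54
Clamped end conditions give two more equations: 2h_0·M_0 + h_0·M_1 = 6(Δ_0 - S'(0)) = -84 and h_3·M_3 + 2h_3·M_4 = 6(S'(4) - Δ_3) = -18.
Solving the tridiagonal system: M_0 = -109/2, M_1 = 25, M_2 = 29/2, M_3 = -17, M_4 = -1/2.
On [2, 3], S(x) = -5 + 9·(x - 2) + 29/4·(x - 2)² - 21/4·(x - 2)³.
With (x - 2) = 1/2: S(5/2) = 21/32.

0.6563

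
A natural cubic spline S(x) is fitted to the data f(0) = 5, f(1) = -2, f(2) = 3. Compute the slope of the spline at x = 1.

With σ_i denoting the second derivative at x_i, h_i = 1, 1, and Δ_i = (y_(i+1) − y_i)/h_i = -7, 5:
  1·σ_0 + 4·σ_1 + 1·σ_2 = 6(Δ_1 - Δ_0) = 72
Natural end conditions: σ_0 = σ_2 = 0.
Solving: σ_0 = 0, σ_1 = 18, σ_2 = 0.
On [1, 2], S'(x) = b_1 + 2c_1·(x - 1) + 3d_1·(x - 1)² with b_1 = Δ_1 - h_1(2σ_1 + σ_2)/6 = -1, c_1 = σ_1/2 = 9, d_1 = (σ_2 - σ_1)/(6h_1) = -3. So S'(1) = -1.

-1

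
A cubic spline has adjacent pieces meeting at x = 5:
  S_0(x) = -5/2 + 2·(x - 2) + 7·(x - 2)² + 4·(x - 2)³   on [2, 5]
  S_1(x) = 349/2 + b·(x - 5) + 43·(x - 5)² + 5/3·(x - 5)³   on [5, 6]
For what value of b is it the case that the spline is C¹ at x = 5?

152

S_0'(x) = 2 + 14·(x - 2) + 12·(x - 2)², so S_0'(5) = 152. On the right, S_1'(5) = b, so b = 152.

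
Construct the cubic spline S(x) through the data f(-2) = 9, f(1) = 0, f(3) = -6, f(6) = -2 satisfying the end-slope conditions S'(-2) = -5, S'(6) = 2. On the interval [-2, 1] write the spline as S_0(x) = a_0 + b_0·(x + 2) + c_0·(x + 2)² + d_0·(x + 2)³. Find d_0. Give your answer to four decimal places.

Put m_i = S'' at the i-th knot. Here h = (3, 2, 3) and Δ = (-3, -3, 4/3), so the interior equations h_(i-1)·m_(i-1) + 2(h_(i-1)+h_i)·m_i + h_i·m_(i+1) = 6(Δ_i − Δ_(i-1)) read
  3·m_0 + 10·m_1 + 2·m_2 = 6(Δ_1 - Δ_0) = 0
  2·m_1 + 10·m_2 + 3·m_3 = 6(Δ_2 - Δ_1) = 26
Clamped end conditions give two more equations: 2h_0·m_0 + h_0·m_1 = 6(Δ_0 - S'(-2)) = 12 and h_2·m_2 + 2h_2·m_3 = 6(S'(6) - Δ_2) = 4.
Hence m_0 = 248/91, m_1 = -132/91, m_2 = 288/91, m_3 = -250/273.
On [-2, 1], with S_0(x) = a_0 + b_0·(x + 2) + c_0·(x + 2)² + d_0·(x + 2)³: c_0 = m_0/2 = 124/91, d_0 = (m_1 - m_0)/(6h_0) = -190/819, b_0 = Δ_0 - h_0(2m_0 + m_1)/6 = -5.

-0.2320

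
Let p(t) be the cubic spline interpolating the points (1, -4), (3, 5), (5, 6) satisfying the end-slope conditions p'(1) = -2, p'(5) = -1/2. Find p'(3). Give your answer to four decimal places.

4.3750

Put σ_i = p'' at the i-th knot. Here h = (2, 2) and Δ = (9/2, 1/2), so the interior equations h_(i-1)·σ_(i-1) + 2(h_(i-1)+h_i)·σ_i + h_i·σ_(i+1) = 6(Δ_i − Δ_(i-1)) read
  2·σ_0 + 8·σ_1 + 2·σ_2 = 6(Δ_1 - Δ_0) = -24
Clamped end conditions give two more equations: 2h_0·σ_0 + h_0·σ_1 = 6(Δ_0 - p'(1)) = 39 and h_1·σ_1 + 2h_1·σ_2 = 6(p'(5) - Δ_1) = -6.
Solving: σ_0 = 105/8, σ_1 = -27/4, σ_2 = 15/8.
On [3, 5], p'(t) = b_1 + 2c_1·(t - 3) + 3d_1·(t - 3)² with b_1 = Δ_1 - h_1(2σ_1 + σ_2)/6 = 35/8, c_1 = σ_1/2 = -27/8, d_1 = (σ_2 - σ_1)/(6h_1) = 23/32. So p'(3) = 35/8.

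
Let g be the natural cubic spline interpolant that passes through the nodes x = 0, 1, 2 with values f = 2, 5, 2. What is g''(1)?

-9

Write m_i for g''(x_i). With h_i = 1, 1 and divided differences Δ_i = 3, -3, the continuity of g' gives the tridiagonal system
  1·m_0 + 4·m_1 + 1·m_2 = 6(Δ_1 - Δ_0) = -36
Natural end conditions: m_0 = m_2 = 0.
Solving: m_0 = 0, m_1 = -9, m_2 = 0.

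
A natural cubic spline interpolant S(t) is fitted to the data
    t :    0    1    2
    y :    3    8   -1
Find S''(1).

Put M_i = S'' at the i-th knot. Here h = (1, 1) and Δ = (5, -9), so the interior equations h_(i-1)·M_(i-1) + 2(h_(i-1)+h_i)·M_i + h_i·M_(i+1) = 6(Δ_i − Δ_(i-1)) read
  1·M_0 + 4·M_1 + 1·M_2 = 6(Δ_1 - Δ_0) = -84
Natural end conditions: M_0 = M_2 = 0.
Solving: M_0 = 0, M_1 = -21, M_2 = 0.

-21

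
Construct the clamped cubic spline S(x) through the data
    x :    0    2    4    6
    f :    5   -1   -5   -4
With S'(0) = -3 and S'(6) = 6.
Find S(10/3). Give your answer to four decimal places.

-3.7407

Let σ_i = S''(x_i). Step sizes h_i = 2, 2, 2; slopes of the chords Δ_i = (y_(i+1) - y_i)/h_i = -3, -2, 1/2.
  2·σ_0 + 8·σ_1 + 2·σ_2 = 6(Δ_1 - Δ_0) = 6
  2·σ_1 + 8·σ_2 + 2·σ_3 = 6(Δ_2 - Δ_1) = 15
Clamped end conditions give two more equations: 2h_0·σ_0 + h_0·σ_1 = 6(Δ_0 - S'(0)) = 0 and h_2·σ_2 + 2h_2·σ_3 = 6(S'(6) - Δ_2) = 33.
Solving the tridiagonal system: σ_0 = -1/2, σ_1 = 1, σ_2 = -1/2, σ_3 = 17/2.
On [2, 4], S(x) = -1 - 5/2·(x - 2) + 1/2·(x - 2)² - 1/8·(x - 2)³.
With (x - 2) = 4/3: S(10/3) = -101/27.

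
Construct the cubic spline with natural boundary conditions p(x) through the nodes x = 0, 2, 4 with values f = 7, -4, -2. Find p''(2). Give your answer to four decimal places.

Put σ_i = p'' at the i-th knot. Here h = (2, 2) and Δ = (-11/2, 1), so the interior equations h_(i-1)·σ_(i-1) + 2(h_(i-1)+h_i)·σ_i + h_i·σ_(i+1) = 6(Δ_i − Δ_(i-1)) read
  2·σ_0 + 8·σ_1 + 2·σ_2 = 6(Δ_1 - Δ_0) = 39
Natural end conditions: σ_0 = σ_2 = 0.
Solving the tridiagonal system: σ_0 = 0, σ_1 = 39/8, σ_2 = 0.

4.8750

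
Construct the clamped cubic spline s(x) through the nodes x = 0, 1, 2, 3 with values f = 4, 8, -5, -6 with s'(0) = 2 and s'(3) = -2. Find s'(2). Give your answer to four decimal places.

Put M_i = s'' at the i-th knot. Here h = (1, 1, 1) and Δ = (4, -13, -1), so the interior equations h_(i-1)·M_(i-1) + 2(h_(i-1)+h_i)·M_i + h_i·M_(i+1) = 6(Δ_i − Δ_(i-1)) read
  1·M_0 + 4·M_1 + 1·M_2 = 6(Δ_1 - Δ_0) = -102
  1·M_1 + 4·M_2 + 1·M_3 = 6(Δ_2 - Δ_1) = 72
Clamped end conditions give two more equations: 2h_0·M_0 + h_0·M_1 = 6(Δ_0 - s'(0)) = 12 and h_2·M_2 + 2h_2·M_3 = 6(s'(3) - Δ_2) = -6.
Solving: M_0 = 392/15, M_1 = -604/15, M_2 = 494/15, M_3 = -292/15.
On [2, 3], s'(x) = b_2 + 2c_2·(x - 2) + 3d_2·(x - 2)² with b_2 = Δ_2 - h_2(2M_2 + M_3)/6 = -131/15, c_2 = M_2/2 = 247/15, d_2 = (M_3 - M_2)/(6h_2) = -131/15. So s'(2) = -131/15.

-8.7333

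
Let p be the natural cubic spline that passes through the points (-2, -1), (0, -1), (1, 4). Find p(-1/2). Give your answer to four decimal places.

-2.0938

Let m_i = p''(x_i). Step sizes h_i = 2, 1; slopes of the chords Δ_i = (y_(i+1) - y_i)/h_i = 0, 5.
  2·m_0 + 6·m_1 + 1·m_2 = 6(Δ_1 - Δ_0) = 30
Natural end conditions: m_0 = m_2 = 0.
Hence m_0 = 0, m_1 = 5, m_2 = 0.
On [-2, 0], p(x) = -1 - 5/3·(x + 2) + 0·(x + 2)² + 5/12·(x + 2)³.
With (x + 2) = 3/2: p(-1/2) = -67/32.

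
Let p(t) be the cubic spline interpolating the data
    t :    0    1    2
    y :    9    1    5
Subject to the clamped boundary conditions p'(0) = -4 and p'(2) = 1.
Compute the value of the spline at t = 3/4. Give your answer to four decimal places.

Put m_i = p'' at the i-th knot. Here h = (1, 1) and Δ = (-8, 4), so the interior equations h_(i-1)·m_(i-1) + 2(h_(i-1)+h_i)·m_i + h_i·m_(i+1) = 6(Δ_i − Δ_(i-1)) read
  1·m_0 + 4·m_1 + 1·m_2 = 6(Δ_1 - Δ_0) = 72
Clamped end conditions give two more equations: 2h_0·m_0 + h_0·m_1 = 6(Δ_0 - p'(0)) = -24 and h_1·m_1 + 2h_1·m_2 = 6(p'(2) - Δ_1) = -18.
Solving the tridiagonal system: m_0 = -55/2, m_1 = 31, m_2 = -49/2.
On [0, 1], p(t) = 9 - 4·t - 55/4·t² + 39/4·t³.
With t = 3/4: p(3/4) = 609/256.

2.3789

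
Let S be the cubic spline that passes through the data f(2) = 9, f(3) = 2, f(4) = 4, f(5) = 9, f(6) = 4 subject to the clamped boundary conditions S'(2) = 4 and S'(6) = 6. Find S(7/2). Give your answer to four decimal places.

1.1897

Let M_i = S''(x_i). Step sizes h_i = 1, 1, 1, 1; slopes of the chords Δ_i = (y_(i+1) - y_i)/h_i = -7, 2, 5, -5.
  1·M_0 + 4·M_1 + 1·M_2 = 6(Δ_1 - Δ_0) = 54
  1·M_1 + 4·M_2 + 1·M_3 = 6(Δ_2 - Δ_1) = 18
  1·M_2 + 4·M_3 + 1·M_4 = 6(Δ_3 - Δ_2) = -60
Clamped end conditions give two more equations: 2h_0·M_0 + h_0·M_1 = 6(Δ_0 - S'(2)) = -66 and h_3·M_3 + 2h_3·M_4 = 6(S'(6) - Δ_3) = 66.
Solving the tridiagonal system: M_0 = -1249/28, M_1 = 325/14, M_2 = 23/4, M_3 = -395/14, M_4 = 1319/28.
On [3, 4], S(t) = 2 - 375/56·(t - 3) + 325/28·(t - 3)² - 163/56·(t - 3)³.
With (t - 3) = 1/2: S(7/2) = 533/448.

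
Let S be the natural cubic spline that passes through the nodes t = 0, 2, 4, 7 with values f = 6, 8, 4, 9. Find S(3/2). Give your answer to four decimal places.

Put σ_i = S'' at the i-th knot. Here h = (2, 2, 3) and Δ = (1, -2, 5/3), so the interior equations h_(i-1)·σ_(i-1) + 2(h_(i-1)+h_i)·σ_i + h_i·σ_(i+1) = 6(Δ_i − Δ_(i-1)) read
  2·σ_0 + 8·σ_1 + 2·σ_2 = 6(Δ_1 - Δ_0) = -18
  2·σ_1 + 10·σ_2 + 3·σ_3 = 6(Δ_2 - Δ_1) = 22
Natural end conditions: σ_0 = σ_3 = 0.
Solving: σ_0 = 0, σ_1 = -56/19, σ_2 = 53/19, σ_3 = 0.
On [0, 2], S(t) = 6 + 113/57·t + 0·t² - 14/57·t³.
With t = 3/2: S(3/2) = 619/76.

8.1447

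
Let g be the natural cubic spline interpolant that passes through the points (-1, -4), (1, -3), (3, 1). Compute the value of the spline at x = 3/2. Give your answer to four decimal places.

Put M_i = g'' at the i-th knot. Here h = (2, 2) and Δ = (1/2, 2), so the interior equations h_(i-1)·M_(i-1) + 2(h_(i-1)+h_i)·M_i + h_i·M_(i+1) = 6(Δ_i − Δ_(i-1)) read
  2·M_0 + 8·M_1 + 2·M_2 = 6(Δ_1 - Δ_0) = 9
Natural end conditions: M_0 = M_2 = 0.
Solving: M_0 = 0, M_1 = 9/8, M_2 = 0.
On [1, 3], g(x) = -3 + 5/4·(x - 1) + 9/16·(x - 1)² - 3/32·(x - 1)³.
With (x - 1) = 1/2: g(3/2) = -575/256.

-2.2461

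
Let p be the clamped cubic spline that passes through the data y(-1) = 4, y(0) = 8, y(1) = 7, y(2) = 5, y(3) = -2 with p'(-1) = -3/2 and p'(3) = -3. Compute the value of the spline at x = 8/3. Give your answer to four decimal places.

-0.1554

Write M_i for p''(x_i). With h_i = 1, 1, 1, 1 and divided differences Δ_i = 4, -1, -2, -7, the continuity of p' gives the tridiagonal system
  1·M_0 + 4·M_1 + 1·M_2 = 6(Δ_1 - Δ_0) = -30
  1·M_1 + 4·M_2 + 1·M_3 = 6(Δ_2 - Δ_1) = -6
  1·M_2 + 4·M_3 + 1·M_4 = 6(Δ_3 - Δ_2) = -30
Clamped end conditions give two more equations: 2h_0·M_0 + h_0·M_1 = 6(Δ_0 - p'(-1)) = 33 and h_3·M_3 + 2h_3·M_4 = 6(p'(3) - Δ_3) = 24.
Solving: M_0 = 1341/56, M_1 = -417/28, M_2 = 45/8, M_3 = -381/28, M_4 = 1053/56.
On [2, 3], p(x) = 5 - 627/112·(x - 2) - 381/56·(x - 2)² + 605/112·(x - 2)³.
With (x - 2) = 2/3: p(8/3) = -235/1512.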